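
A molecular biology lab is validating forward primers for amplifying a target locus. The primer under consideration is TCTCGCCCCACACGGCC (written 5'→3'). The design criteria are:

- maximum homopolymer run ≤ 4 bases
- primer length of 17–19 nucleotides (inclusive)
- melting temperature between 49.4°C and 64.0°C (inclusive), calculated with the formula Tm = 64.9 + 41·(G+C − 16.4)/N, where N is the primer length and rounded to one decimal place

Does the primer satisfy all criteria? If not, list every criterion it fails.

Base counts: A=2, T=2, G=3, C=10 (length 17).
homopolymer run: longest run = 4 ✓
length: length 17 ✓
Tm: Tm = 64.9 + 41·(13 − 16.4)/17 = 56.7°C ✓

Meets all criteria.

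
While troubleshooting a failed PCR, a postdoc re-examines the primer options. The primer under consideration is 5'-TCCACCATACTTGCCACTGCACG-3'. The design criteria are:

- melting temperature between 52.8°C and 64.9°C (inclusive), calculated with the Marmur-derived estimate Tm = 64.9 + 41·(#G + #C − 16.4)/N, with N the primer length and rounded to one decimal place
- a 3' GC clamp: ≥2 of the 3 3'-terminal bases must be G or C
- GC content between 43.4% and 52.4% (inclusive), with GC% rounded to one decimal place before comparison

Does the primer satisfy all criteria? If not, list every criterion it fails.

Base counts: A=5, T=5, G=3, C=10 (length 23).
Tm: Tm = 64.9 + 41·(13 − 16.4)/23 = 58.8°C ✓
GC clamp: 3' end ACG has 2 G/C ✓
GC content: GC 13/23 = 56.5%, outside 43.4–52.4% ✗

Fails: GC content.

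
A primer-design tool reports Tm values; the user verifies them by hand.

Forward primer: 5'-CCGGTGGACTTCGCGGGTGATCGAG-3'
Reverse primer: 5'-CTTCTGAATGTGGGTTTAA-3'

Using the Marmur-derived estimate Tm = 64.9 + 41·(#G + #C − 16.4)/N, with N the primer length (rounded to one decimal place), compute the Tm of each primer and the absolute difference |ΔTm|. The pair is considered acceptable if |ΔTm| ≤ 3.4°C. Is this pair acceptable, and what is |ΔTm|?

Forward: G+C = 17, N = 25 → Tm = 64.9 + 41·(17 − 16.4)/25 = 65.9°C.
Reverse: G+C = 7, N = 19 → Tm = 64.9 + 41·(7 − 16.4)/19 = 44.6°C.
|ΔTm| = |65.9 − 44.6| = 21.3°C, > 3.4°C.

|ΔTm| = 21.3°C; the pair is not acceptable.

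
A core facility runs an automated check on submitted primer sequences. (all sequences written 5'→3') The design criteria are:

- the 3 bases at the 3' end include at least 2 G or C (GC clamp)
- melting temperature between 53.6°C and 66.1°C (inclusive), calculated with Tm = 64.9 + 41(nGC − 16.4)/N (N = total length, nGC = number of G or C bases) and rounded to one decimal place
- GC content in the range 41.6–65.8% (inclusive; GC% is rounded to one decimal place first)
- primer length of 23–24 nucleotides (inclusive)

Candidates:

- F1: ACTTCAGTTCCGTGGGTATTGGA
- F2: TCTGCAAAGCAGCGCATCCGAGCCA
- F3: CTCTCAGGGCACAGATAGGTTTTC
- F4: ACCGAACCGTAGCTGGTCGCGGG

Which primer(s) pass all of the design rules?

F1 only.

F1 (23 nt, A=4 T=8 G=7 C=4): 3' end GGA has 2 G/C ✓; Tm = 64.9 + 41·(11 − 16.4)/23 = 55.3°C ✓; GC 11/23 = 47.8% ✓; length 23 ✓ — passes.
F2 (25 nt, A=7 T=3 G=6 C=9): 3' end CCA has 2 G/C ✓; Tm = 64.9 + 41·(15 − 16.4)/25 = 62.6°C ✓; GC 15/25 = 60.0% ✓; length 25, outside 23–24 ✗ — fails.
F3 (24 nt, A=5 T=7 G=6 C=6): 3' end TTC has 1 G/C, need ≥2 ✗; Tm = 64.9 + 41·(12 − 16.4)/24 = 57.4°C ✓; GC 12/24 = 50.0% ✓; length 24 ✓ — fails.
F4 (23 nt, A=4 T=3 G=9 C=7): 3' end GGG has 3 G/C ✓; Tm = 64.9 + 41·(16 − 16.4)/23 = 64.2°C ✓; GC 16/23 = 69.6%, outside 41.6–65.8% ✗; length 23 ✓ — fails.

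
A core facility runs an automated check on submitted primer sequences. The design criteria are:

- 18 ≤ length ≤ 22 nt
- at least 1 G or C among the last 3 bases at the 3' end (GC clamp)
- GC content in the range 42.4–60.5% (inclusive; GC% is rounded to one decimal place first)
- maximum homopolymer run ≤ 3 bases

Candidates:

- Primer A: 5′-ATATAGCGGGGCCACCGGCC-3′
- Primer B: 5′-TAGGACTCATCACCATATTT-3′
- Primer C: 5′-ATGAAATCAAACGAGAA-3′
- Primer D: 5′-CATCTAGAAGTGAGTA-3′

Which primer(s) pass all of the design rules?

Primer A (20 nt, A=4 T=2 G=7 C=7): length 20 ✓; 3' end GCC has 3 G/C ✓; GC 14/20 = 70.0%, outside 42.4–60.5% ✗; longest run = 4, exceeds 3 ✗ — fails.
Primer B (20 nt, A=6 T=7 G=2 C=5): length 20 ✓; 3' end TTT has 0 G/C, need ≥1 ✗; GC 7/20 = 35.0%, outside 42.4–60.5% ✗; longest run = 3 ✓ — fails.
Primer C (17 nt, A=10 T=2 G=3 C=2): length 17, outside 18–22 ✗; 3' end GAA has 1 G/C ✓; GC 5/17 = 29.4%, outside 42.4–60.5% ✗; longest run = 3 ✓ — fails.
Primer D (16 nt, A=6 T=4 G=4 C=2): length 16, outside 18–22 ✗; 3' end GTA has 1 G/C ✓; GC 6/16 = 37.5%, outside 42.4–60.5% ✗; longest run = 2 ✓ — fails.

None of the candidates satisfy all criteria.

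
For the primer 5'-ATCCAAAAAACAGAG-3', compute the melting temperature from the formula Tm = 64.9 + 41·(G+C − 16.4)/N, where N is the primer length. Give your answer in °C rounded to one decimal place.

Base counts: A=9, T=1, G=2, C=3; G+C = 5, N = 15.
Tm = 64.9 + 41·(5 − 16.4)/15 = 64.9 + -467.40/15 = 33.7°C.

33.7°C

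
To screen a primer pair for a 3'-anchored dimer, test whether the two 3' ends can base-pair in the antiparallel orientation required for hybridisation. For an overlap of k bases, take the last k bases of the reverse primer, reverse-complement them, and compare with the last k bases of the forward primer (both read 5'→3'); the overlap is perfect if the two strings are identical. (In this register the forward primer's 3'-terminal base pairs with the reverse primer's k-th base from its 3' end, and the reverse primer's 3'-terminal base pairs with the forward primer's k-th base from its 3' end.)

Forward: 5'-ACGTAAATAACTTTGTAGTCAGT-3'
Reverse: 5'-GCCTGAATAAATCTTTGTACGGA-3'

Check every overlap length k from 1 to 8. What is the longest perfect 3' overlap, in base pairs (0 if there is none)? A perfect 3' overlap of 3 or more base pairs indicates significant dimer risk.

Last 8 bases (5'→3') — forward …TAGTCAGT, reverse …TGTACGGA.
Reverse complement of the reverse primer's last 8 bases: TCCGTACA; its first k bases are the reverse complement of the reverse primer's last k bases, so a perfect k-base overlap needs the forward primer's last k bases to equal them.
Comparing (forward last k vs required): k=1: T vs T ✓; k=2: GT vs TC ✗; k=3: AGT vs TCC ✗; k=4: CAGT vs TCCG ✗; k=5: TCAGT vs TCCGT ✗; k=6: GTCAGT vs TCCGTA ✗; k=7: AGTCAGT vs TCCGTAC ✗; k=8: TAGTCAGT vs TCCGTACA ✗.
Only k = 1 is perfect, so the longest perfect 3' overlap is 1.

Longest perfect overlap: 1 complementary base pair; below the dimer-risk threshold (threshold 3).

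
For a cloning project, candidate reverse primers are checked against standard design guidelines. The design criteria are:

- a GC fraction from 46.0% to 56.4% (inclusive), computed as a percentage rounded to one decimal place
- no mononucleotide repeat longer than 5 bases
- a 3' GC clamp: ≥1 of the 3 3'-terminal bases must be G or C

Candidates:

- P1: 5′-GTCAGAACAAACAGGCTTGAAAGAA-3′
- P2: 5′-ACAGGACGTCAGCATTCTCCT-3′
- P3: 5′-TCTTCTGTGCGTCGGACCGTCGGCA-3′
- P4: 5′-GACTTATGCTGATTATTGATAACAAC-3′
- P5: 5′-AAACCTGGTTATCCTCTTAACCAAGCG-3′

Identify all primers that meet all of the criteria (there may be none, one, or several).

P1 (25 nt, A=12 T=3 G=6 C=4): GC 10/25 = 40.0%, outside 46.0–56.4% ✗; longest run = 3 ✓; 3' end GAA has 1 G/C ✓ — fails.
P2 (21 nt, A=5 T=5 G=4 C=7): GC 11/21 = 52.4% ✓; longest run = 2 ✓; 3' end CCT has 2 G/C ✓ — passes.
P3 (25 nt, A=2 T=7 G=8 C=8): GC 16/25 = 64.0%, outside 46.0–56.4% ✗; longest run = 2 ✓; 3' end GCA has 2 G/C ✓ — fails.
P4 (26 nt, A=9 T=9 G=4 C=4): GC 8/26 = 30.8%, outside 46.0–56.4% ✗; longest run = 2 ✓; 3' end AAC has 1 G/C ✓ — fails.
P5 (27 nt, A=8 T=7 G=4 C=8): GC 12/27 = 44.4%, outside 46.0–56.4% ✗; longest run = 3 ✓; 3' end GCG has 3 G/C ✓ — fails.

P2 only.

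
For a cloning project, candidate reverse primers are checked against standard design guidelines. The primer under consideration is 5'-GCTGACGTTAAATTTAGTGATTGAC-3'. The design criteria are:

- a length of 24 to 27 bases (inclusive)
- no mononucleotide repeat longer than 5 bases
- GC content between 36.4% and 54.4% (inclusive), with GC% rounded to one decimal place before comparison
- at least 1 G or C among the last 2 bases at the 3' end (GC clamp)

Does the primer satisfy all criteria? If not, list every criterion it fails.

Base counts: A=7, T=9, G=6, C=3 (length 25).
length: length 25 ✓
homopolymer run: longest run = 3 ✓
GC content: GC 9/25 = 36.0%, outside 36.4–54.4% ✗
GC clamp: 3' end AC has 1 G/C ✓

Fails: GC content.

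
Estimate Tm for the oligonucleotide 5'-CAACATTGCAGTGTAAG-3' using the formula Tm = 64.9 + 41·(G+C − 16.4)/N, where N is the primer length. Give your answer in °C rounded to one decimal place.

Base counts: A=6, T=4, G=4, C=3; G+C = 7, N = 17.
Tm = 64.9 + 41·(7 − 16.4)/17 = 64.9 + -385.40/17 = 42.2°C.

42.2°C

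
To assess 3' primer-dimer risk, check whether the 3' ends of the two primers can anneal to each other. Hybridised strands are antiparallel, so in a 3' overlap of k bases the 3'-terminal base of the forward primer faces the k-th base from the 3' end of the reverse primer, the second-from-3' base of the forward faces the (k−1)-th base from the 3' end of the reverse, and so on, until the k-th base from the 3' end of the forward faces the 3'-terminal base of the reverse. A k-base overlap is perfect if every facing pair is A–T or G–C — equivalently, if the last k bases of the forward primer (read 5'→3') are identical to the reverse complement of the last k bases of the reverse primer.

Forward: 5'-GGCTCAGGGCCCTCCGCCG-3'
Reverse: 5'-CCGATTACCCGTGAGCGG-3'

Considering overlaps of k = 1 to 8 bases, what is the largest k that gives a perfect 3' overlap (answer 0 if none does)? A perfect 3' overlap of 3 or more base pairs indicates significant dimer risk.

Last 8 bases (5'→3') — forward …CTCCGCCG, reverse …GTGAGCGG.
Reverse complement of the reverse primer's last 8 bases: CCGCTCAC; its first k bases are the reverse complement of the reverse primer's last k bases, so a perfect k-base overlap needs the forward primer's last k bases to equal them.
Comparing (forward last k vs required): k=1: G vs C ✗; k=2: CG vs CC ✗; k=3: CCG vs CCG ✓; k=4: GCCG vs CCGC ✗; k=5: CGCCG vs CCGCT ✗; k=6: CCGCCG vs CCGCTC ✗; k=7: TCCGCCG vs CCGCTCA ✗; k=8: CTCCGCCG vs CCGCTCAC ✗.
Only k = 3 is perfect, so the longest perfect 3' overlap is 3.

Longest perfect overlap: 3 complementary base pairs; significant dimer risk (threshold 3).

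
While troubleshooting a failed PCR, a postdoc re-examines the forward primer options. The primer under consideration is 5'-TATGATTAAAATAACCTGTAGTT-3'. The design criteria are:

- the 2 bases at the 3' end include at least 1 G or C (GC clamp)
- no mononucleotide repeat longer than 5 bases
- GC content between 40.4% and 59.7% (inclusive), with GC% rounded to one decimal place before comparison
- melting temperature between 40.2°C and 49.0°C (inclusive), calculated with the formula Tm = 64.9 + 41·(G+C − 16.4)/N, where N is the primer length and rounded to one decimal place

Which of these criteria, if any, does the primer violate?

Base counts: A=9, T=9, G=3, C=2 (length 23).
GC clamp: 3' end TT has 0 G/C, need ≥1 ✗
homopolymer run: longest run = 4 ✓
GC content: GC 5/23 = 21.7%, outside 40.4–59.7% ✗
Tm: Tm = 64.9 + 41·(5 − 16.4)/23 = 44.6°C ✓

Fails: GC clamp, GC content.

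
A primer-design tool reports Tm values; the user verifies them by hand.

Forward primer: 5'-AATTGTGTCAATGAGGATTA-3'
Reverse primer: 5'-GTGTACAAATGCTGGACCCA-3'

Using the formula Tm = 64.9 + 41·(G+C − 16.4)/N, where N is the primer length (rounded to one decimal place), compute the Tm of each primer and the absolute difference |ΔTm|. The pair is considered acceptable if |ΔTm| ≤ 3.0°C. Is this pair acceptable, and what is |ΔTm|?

|ΔTm| = 8.2°C; the pair is not acceptable.

Forward: G+C = 6, N = 20 → Tm = 64.9 + 41·(6 − 16.4)/20 = 43.6°C.
Reverse: G+C = 10, N = 20 → Tm = 64.9 + 41·(10 − 16.4)/20 = 51.8°C.
|ΔTm| = |43.6 − 51.8| = 8.2°C, > 3.0°C.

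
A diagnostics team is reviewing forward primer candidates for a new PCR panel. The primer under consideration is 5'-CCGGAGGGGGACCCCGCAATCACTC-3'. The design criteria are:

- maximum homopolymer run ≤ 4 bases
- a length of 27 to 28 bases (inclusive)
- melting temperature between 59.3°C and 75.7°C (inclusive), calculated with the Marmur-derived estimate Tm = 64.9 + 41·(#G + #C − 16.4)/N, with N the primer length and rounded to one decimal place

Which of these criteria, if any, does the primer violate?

Fails: homopolymer run, length.

Base counts: A=5, T=2, G=8, C=10 (length 25).
homopolymer run: longest run = 5, exceeds 4 ✗
length: length 25, outside 27–28 ✗
Tm: Tm = 64.9 + 41·(18 − 16.4)/25 = 67.5°C ✓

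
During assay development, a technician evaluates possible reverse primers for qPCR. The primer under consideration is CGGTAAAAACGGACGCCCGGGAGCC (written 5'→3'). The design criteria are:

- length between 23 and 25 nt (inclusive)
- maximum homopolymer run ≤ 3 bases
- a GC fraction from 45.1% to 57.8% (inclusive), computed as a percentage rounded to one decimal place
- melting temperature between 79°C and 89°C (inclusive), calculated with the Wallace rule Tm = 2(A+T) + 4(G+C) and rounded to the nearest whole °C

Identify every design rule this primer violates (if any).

Fails: homopolymer run, GC content.

Base counts: A=7, T=1, G=9, C=8 (length 25).
length: length 25 ✓
homopolymer run: longest run = 5, exceeds 3 ✗
GC content: GC 17/25 = 68.0%, outside 45.1–57.8% ✗
Tm: Tm = 2·8 + 4·17 = 84°C ✓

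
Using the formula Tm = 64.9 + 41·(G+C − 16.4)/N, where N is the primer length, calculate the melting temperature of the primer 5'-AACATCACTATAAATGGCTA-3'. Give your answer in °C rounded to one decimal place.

43.6°C

Base counts: A=9, T=5, G=2, C=4; G+C = 6, N = 20.
Tm = 64.9 + 41·(6 − 16.4)/20 = 64.9 + -426.40/20 = 43.6°C.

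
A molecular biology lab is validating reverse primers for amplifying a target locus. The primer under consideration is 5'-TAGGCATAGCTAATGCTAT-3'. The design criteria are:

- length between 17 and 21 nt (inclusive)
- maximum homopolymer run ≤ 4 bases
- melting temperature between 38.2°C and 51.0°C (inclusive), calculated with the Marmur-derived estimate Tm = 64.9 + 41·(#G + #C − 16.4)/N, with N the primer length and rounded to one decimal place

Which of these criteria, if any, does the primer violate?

Base counts: A=6, T=6, G=4, C=3 (length 19).
length: length 19 ✓
homopolymer run: longest run = 2 ✓
Tm: Tm = 64.9 + 41·(7 − 16.4)/19 = 44.6°C ✓

Meets all criteria.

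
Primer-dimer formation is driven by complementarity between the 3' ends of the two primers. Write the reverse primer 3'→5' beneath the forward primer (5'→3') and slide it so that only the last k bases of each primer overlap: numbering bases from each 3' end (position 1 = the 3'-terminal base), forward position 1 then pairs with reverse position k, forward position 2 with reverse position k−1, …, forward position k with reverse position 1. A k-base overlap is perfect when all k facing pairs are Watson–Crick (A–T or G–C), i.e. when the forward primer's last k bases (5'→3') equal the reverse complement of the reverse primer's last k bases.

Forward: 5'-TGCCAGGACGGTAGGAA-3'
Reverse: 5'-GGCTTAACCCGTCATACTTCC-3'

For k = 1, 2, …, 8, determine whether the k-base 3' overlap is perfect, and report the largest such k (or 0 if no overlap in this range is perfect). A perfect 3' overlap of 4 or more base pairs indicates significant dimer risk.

Last 8 bases (5'→3') — forward …GGTAGGAA, reverse …ATACTTCC.
Reverse complement of the reverse primer's last 8 bases: GGAAGTAT; its first k bases are the reverse complement of the reverse primer's last k bases, so a perfect k-base overlap needs the forward primer's last k bases to equal them.
Comparing (forward last k vs required): k=1: A vs G ✗; k=2: AA vs GG ✗; k=3: GAA vs GGA ✗; k=4: GGAA vs GGAA ✓; k=5: AGGAA vs GGAAG ✗; k=6: TAGGAA vs GGAAGT ✗; k=7: GTAGGAA vs GGAAGTA ✗; k=8: GGTAGGAA vs GGAAGTAT ✗.
Only k = 4 is perfect, so the longest perfect 3' overlap is 4.

Longest perfect overlap: 4 complementary base pairs; significant dimer risk (threshold 4).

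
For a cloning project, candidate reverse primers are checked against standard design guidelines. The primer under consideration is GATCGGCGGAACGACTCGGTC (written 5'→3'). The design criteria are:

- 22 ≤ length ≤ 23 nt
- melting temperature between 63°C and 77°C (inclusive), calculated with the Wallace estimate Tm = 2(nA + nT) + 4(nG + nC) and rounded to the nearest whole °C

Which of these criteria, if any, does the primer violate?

Fails: length.

Base counts: A=4, T=3, G=8, C=6 (length 21).
length: length 21, outside 22–23 ✗
Tm: Tm = 2·7 + 4·14 = 70°C ✓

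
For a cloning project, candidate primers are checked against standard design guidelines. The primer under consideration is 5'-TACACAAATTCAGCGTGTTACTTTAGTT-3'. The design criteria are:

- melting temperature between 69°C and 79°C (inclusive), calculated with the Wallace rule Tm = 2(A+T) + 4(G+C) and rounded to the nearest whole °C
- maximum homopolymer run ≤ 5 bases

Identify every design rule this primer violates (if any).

Meets all criteria.

Base counts: A=8, T=11, G=4, C=5 (length 28).
Tm: Tm = 2·19 + 4·9 = 74°C ✓
homopolymer run: longest run = 3 ✓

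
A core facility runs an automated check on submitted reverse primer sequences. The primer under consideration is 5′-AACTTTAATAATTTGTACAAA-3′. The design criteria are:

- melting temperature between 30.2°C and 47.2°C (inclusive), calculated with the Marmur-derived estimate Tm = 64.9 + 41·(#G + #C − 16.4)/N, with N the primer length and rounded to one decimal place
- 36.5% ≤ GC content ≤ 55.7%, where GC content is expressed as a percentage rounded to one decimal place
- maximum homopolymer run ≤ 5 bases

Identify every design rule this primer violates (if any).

Base counts: A=10, T=8, G=1, C=2 (length 21).
Tm: Tm = 64.9 + 41·(3 − 16.4)/21 = 38.7°C ✓
GC content: GC 3/21 = 14.3%, outside 36.5–55.7% ✗
homopolymer run: longest run = 3 ✓

Fails: GC content.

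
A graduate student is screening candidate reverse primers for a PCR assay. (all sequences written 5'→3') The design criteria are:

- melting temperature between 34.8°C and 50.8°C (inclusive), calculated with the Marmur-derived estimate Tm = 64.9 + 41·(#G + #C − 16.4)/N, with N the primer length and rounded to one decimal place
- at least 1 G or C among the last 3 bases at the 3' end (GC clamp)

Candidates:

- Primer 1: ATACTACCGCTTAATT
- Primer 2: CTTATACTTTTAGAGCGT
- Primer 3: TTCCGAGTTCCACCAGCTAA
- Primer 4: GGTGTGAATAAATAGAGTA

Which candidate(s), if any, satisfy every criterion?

Primer 1 (16 nt, A=5 T=6 G=1 C=4): Tm = 64.9 + 41·(5 − 16.4)/16 = 35.7°C ✓; 3' end ATT has 0 G/C, need ≥1 ✗ — fails.
Primer 2 (18 nt, A=4 T=8 G=3 C=3): Tm = 64.9 + 41·(6 − 16.4)/18 = 41.2°C ✓; 3' end CGT has 2 G/C ✓ — passes.
Primer 3 (20 nt, A=5 T=5 G=3 C=7): Tm = 64.9 + 41·(10 − 16.4)/20 = 51.8°C, outside 34.8–50.8°C ✗; 3' end TAA has 0 G/C, need ≥1 ✗ — fails.
Primer 4 (19 nt, A=8 T=5 G=6 C=0): Tm = 64.9 + 41·(6 − 16.4)/19 = 42.5°C ✓; 3' end GTA has 1 G/C ✓ — passes.

Primer 2 and Primer 4.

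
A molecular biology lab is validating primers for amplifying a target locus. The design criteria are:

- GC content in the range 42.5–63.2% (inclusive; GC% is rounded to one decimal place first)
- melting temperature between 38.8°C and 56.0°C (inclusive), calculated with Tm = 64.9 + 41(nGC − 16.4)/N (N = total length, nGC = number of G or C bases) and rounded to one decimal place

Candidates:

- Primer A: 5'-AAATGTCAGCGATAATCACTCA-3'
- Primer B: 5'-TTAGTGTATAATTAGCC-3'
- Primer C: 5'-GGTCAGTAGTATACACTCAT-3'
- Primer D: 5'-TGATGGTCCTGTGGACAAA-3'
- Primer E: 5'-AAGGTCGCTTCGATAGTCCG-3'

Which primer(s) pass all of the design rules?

Primer A (22 nt, A=9 T=5 G=3 C=5): GC 8/22 = 36.4%, outside 42.5–63.2% ✗; Tm = 64.9 + 41·(8 − 16.4)/22 = 49.2°C ✓ — fails.
Primer B (17 nt, A=5 T=7 G=3 C=2): GC 5/17 = 29.4%, outside 42.5–63.2% ✗; Tm = 64.9 + 41·(5 − 16.4)/17 = 37.4°C, outside 38.8–56.0°C ✗ — fails.
Primer C (20 nt, A=6 T=6 G=4 C=4): GC 8/20 = 40.0%, outside 42.5–63.2% ✗; Tm = 64.9 + 41·(8 − 16.4)/20 = 47.7°C ✓ — fails.
Primer D (19 nt, A=5 T=5 G=6 C=3): GC 9/19 = 47.4% ✓; Tm = 64.9 + 41·(9 − 16.4)/19 = 48.9°C ✓ — passes.
Primer E (20 nt, A=4 T=5 G=6 C=5): GC 11/20 = 55.0% ✓; Tm = 64.9 + 41·(11 − 16.4)/20 = 53.8°C ✓ — passes.

Primer D and Primer E.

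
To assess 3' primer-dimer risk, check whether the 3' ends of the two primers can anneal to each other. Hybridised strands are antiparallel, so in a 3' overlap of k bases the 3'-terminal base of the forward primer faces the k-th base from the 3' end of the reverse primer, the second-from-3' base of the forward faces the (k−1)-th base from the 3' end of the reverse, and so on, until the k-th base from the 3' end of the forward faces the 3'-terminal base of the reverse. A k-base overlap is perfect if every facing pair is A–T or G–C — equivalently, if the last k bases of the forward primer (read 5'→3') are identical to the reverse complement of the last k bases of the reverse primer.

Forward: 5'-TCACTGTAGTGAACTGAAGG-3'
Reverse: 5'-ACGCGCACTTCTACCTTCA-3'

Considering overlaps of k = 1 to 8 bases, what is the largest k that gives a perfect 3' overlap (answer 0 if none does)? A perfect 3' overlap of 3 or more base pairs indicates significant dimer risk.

Last 8 bases (5'→3') — forward …ACTGAAGG, reverse …TACCTTCA.
Reverse complement of the reverse primer's last 8 bases: TGAAGGTA; its first k bases are the reverse complement of the reverse primer's last k bases, so a perfect k-base overlap needs the forward primer's last k bases to equal them.
Comparing (forward last k vs required): k=1: G vs T ✗; k=2: GG vs TG ✗; k=3: AGG vs TGA ✗; k=4: AAGG vs TGAA ✗; k=5: GAAGG vs TGAAG ✗; k=6: TGAAGG vs TGAAGG ✓; k=7: CTGAAGG vs TGAAGGT ✗; k=8: ACTGAAGG vs TGAAGGTA ✗.
Only k = 6 is perfect, so the longest perfect 3' overlap is 6.

Longest perfect overlap: 6 complementary base pairs; significant dimer risk (threshold 3).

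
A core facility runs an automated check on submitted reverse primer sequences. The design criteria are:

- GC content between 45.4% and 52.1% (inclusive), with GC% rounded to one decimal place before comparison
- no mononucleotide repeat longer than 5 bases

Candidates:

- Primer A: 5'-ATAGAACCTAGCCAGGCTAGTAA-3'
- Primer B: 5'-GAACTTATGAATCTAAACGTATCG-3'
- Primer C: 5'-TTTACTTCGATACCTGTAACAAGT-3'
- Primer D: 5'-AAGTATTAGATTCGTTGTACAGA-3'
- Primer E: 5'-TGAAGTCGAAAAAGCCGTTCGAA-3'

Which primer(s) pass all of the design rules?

Primer A (23 nt, A=9 T=4 G=5 C=5): GC 10/23 = 43.5%, outside 45.4–52.1% ✗; longest run = 2 ✓ — fails.
Primer B (24 nt, A=9 T=7 G=4 C=4): GC 8/24 = 33.3%, outside 45.4–52.1% ✗; longest run = 3 ✓ — fails.
Primer C (24 nt, A=7 T=9 G=3 C=5): GC 8/24 = 33.3%, outside 45.4–52.1% ✗; longest run = 3 ✓ — fails.
Primer D (23 nt, A=8 T=8 G=5 C=2): GC 7/23 = 30.4%, outside 45.4–52.1% ✗; longest run = 2 ✓ — fails.
Primer E (23 nt, A=9 T=4 G=6 C=4): GC 10/23 = 43.5%, outside 45.4–52.1% ✗; longest run = 5 ✓ — fails.

None of the candidates satisfy all criteria.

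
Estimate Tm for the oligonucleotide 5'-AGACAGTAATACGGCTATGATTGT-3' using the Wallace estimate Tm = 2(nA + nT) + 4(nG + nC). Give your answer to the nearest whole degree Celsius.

Base counts: A=8, T=7, G=6, C=3 (length 24).
Tm = 2·(8+7) + 4·(6+3) = 2·15 + 4·9 = 30 + 36 = 66°C.

66°C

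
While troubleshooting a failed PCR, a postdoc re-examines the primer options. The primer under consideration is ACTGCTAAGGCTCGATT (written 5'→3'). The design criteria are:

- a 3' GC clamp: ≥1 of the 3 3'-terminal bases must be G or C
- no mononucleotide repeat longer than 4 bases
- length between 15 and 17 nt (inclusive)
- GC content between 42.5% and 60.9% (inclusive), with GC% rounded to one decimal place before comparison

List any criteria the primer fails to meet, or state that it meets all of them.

Base counts: A=4, T=5, G=4, C=4 (length 17).
GC clamp: 3' end ATT has 0 G/C, need ≥1 ✗
homopolymer run: longest run = 2 ✓
length: length 17 ✓
GC content: GC 8/17 = 47.1% ✓

Fails: GC clamp.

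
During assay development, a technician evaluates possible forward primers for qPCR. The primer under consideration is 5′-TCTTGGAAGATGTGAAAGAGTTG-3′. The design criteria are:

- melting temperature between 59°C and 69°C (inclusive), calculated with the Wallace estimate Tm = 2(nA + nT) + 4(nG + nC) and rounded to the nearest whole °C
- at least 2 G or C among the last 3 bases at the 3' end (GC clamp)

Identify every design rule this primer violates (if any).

Fails: GC clamp.

Base counts: A=7, T=7, G=8, C=1 (length 23).
Tm: Tm = 2·14 + 4·9 = 64°C ✓
GC clamp: 3' end TTG has 1 G/C, need ≥2 ✗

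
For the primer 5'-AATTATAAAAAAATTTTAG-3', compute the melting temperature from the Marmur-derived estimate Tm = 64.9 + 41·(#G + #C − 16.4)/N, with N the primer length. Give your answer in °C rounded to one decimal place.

31.7°C

Base counts: A=11, T=7, G=1, C=0; G+C = 1, N = 19.
Tm = 64.9 + 41·(1 − 16.4)/19 = 64.9 + -631.40/19 = 31.7°C.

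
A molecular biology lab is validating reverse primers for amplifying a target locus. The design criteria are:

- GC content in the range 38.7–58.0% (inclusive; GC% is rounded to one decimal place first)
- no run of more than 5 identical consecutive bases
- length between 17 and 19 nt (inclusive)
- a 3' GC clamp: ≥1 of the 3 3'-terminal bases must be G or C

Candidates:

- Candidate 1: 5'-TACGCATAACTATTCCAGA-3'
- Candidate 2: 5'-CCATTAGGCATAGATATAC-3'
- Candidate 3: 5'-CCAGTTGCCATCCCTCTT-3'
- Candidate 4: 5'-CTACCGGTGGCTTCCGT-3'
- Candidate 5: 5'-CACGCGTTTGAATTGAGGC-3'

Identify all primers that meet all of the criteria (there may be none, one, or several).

Candidate 1 (19 nt, A=7 T=5 G=2 C=5): GC 7/19 = 36.8%, outside 38.7–58.0% ✗; longest run = 2 ✓; length 19 ✓; 3' end AGA has 1 G/C ✓ — fails.
Candidate 2 (19 nt, A=7 T=5 G=3 C=4): GC 7/19 = 36.8%, outside 38.7–58.0% ✗; longest run = 2 ✓; length 19 ✓; 3' end TAC has 1 G/C ✓ — fails.
Candidate 3 (18 nt, A=2 T=6 G=2 C=8): GC 10/18 = 55.6% ✓; longest run = 3 ✓; length 18 ✓; 3' end CTT has 1 G/C ✓ — passes.
Candidate 4 (17 nt, A=1 T=5 G=5 C=6): GC 11/17 = 64.7%, outside 38.7–58.0% ✗; longest run = 2 ✓; length 17 ✓; 3' end CGT has 2 G/C ✓ — fails.
Candidate 5 (19 nt, A=4 T=5 G=6 C=4): GC 10/19 = 52.6% ✓; longest run = 3 ✓; length 19 ✓; 3' end GGC has 3 G/C ✓ — passes.

Candidate 3 and Candidate 5.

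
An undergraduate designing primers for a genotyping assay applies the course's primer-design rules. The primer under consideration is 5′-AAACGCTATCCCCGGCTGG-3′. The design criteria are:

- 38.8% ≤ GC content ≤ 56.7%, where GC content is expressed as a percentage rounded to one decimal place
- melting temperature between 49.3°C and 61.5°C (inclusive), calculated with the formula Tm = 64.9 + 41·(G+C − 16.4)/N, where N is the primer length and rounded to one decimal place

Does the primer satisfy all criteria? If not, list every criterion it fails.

Base counts: A=4, T=3, G=5, C=7 (length 19).
GC content: GC 12/19 = 63.2%, outside 38.8–56.7% ✗
Tm: Tm = 64.9 + 41·(12 − 16.4)/19 = 55.4°C ✓

Fails: GC content.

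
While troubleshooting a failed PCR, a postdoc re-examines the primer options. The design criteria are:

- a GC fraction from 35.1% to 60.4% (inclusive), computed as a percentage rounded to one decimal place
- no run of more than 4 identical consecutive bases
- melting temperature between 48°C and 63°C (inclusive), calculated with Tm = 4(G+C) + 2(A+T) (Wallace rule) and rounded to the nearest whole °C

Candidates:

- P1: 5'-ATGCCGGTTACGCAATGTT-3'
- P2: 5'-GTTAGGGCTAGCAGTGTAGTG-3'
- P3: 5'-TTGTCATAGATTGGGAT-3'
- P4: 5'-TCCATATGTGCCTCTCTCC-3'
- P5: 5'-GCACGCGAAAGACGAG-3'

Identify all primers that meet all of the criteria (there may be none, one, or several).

P1 and P4.

P1 (19 nt, A=4 T=6 G=5 C=4): GC 9/19 = 47.4% ✓; longest run = 2 ✓; Tm = 2·10 + 4·9 = 56°C ✓ — passes.
P2 (21 nt, A=4 T=6 G=9 C=2): GC 11/21 = 52.4% ✓; longest run = 3 ✓; Tm = 2·10 + 4·11 = 64°C, outside 48–63°C ✗ — fails.
P3 (17 nt, A=4 T=7 G=5 C=1): GC 6/17 = 35.3% ✓; longest run = 3 ✓; Tm = 2·11 + 4·6 = 46°C, outside 48–63°C ✗ — fails.
P4 (19 nt, A=2 T=7 G=2 C=8): GC 10/19 = 52.6% ✓; longest run = 2 ✓; Tm = 2·9 + 4·10 = 58°C ✓ — passes.
P5 (16 nt, A=6 T=0 G=6 C=4): GC 10/16 = 62.5%, outside 35.1–60.4% ✗; longest run = 3 ✓; Tm = 2·6 + 4·10 = 52°C ✓ — fails.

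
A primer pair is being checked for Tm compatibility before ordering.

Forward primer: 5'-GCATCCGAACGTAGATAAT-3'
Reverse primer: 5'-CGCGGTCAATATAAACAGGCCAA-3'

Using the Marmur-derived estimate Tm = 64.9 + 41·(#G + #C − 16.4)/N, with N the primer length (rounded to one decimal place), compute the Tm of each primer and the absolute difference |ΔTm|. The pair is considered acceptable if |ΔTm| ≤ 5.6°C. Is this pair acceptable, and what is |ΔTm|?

|ΔTm| = 8.5°C; the pair is not acceptable.

Forward: G+C = 8, N = 19 → Tm = 64.9 + 41·(8 − 16.4)/19 = 46.8°C.
Reverse: G+C = 11, N = 23 → Tm = 64.9 + 41·(11 − 16.4)/23 = 55.3°C.
|ΔTm| = |46.8 − 55.3| = 8.5°C, > 5.6°C.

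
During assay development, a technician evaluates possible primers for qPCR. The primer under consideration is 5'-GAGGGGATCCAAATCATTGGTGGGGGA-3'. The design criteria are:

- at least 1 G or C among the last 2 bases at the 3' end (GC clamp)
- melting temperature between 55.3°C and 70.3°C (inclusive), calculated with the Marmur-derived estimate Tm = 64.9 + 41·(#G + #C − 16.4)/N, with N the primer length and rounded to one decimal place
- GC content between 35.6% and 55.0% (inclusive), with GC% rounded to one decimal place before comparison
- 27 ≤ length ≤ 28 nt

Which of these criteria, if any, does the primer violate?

Fails: GC content.

Base counts: A=7, T=5, G=12, C=3 (length 27).
GC clamp: 3' end GA has 1 G/C ✓
Tm: Tm = 64.9 + 41·(15 − 16.4)/27 = 62.8°C ✓
GC content: GC 15/27 = 55.6%, outside 35.6–55.0% ✗
length: length 27 ✓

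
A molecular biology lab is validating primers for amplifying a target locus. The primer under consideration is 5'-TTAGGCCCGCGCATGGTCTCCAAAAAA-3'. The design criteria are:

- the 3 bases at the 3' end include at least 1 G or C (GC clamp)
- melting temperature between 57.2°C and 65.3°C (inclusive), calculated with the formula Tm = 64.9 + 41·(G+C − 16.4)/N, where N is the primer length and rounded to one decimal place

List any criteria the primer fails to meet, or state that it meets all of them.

Base counts: A=8, T=5, G=6, C=8 (length 27).
GC clamp: 3' end AAA has 0 G/C, need ≥1 ✗
Tm: Tm = 64.9 + 41·(14 − 16.4)/27 = 61.3°C ✓

Fails: GC clamp.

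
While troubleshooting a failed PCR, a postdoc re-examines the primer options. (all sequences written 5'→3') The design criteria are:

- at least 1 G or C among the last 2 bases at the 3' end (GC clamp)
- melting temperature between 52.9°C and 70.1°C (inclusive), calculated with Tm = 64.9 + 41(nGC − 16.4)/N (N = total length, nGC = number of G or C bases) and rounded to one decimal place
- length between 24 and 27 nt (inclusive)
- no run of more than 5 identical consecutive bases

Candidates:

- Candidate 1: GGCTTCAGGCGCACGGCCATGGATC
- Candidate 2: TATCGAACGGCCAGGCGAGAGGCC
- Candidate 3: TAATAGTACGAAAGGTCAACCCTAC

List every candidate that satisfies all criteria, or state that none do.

Candidate 1, Candidate 2 and Candidate 3.

Candidate 1 (25 nt, A=4 T=4 G=9 C=8): 3' end TC has 1 G/C ✓; Tm = 64.9 + 41·(17 − 16.4)/25 = 65.9°C ✓; length 25 ✓; longest run = 2 ✓ — passes.
Candidate 2 (24 nt, A=6 T=2 G=9 C=7): 3' end CC has 2 G/C ✓; Tm = 64.9 + 41·(16 − 16.4)/24 = 64.2°C ✓; length 24 ✓; longest run = 2 ✓ — passes.
Candidate 3 (25 nt, A=10 T=5 G=4 C=6): 3' end AC has 1 G/C ✓; Tm = 64.9 + 41·(10 − 16.4)/25 = 54.4°C ✓; length 25 ✓; longest run = 3 ✓ — passes.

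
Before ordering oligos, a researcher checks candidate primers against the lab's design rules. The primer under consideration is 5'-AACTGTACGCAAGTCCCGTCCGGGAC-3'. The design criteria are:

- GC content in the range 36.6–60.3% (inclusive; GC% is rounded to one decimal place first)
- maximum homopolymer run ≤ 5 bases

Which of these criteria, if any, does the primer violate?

Base counts: A=6, T=4, G=7, C=9 (length 26).
GC content: GC 16/26 = 61.5%, outside 36.6–60.3% ✗
homopolymer run: longest run = 3 ✓

Fails: GC content.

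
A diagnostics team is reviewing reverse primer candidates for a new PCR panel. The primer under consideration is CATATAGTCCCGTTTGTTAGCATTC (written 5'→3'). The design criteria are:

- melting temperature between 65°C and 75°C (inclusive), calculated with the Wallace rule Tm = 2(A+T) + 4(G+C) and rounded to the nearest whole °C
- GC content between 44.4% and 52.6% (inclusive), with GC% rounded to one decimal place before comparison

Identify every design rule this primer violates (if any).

Base counts: A=5, T=10, G=4, C=6 (length 25).
Tm: Tm = 2·15 + 4·10 = 70°C ✓
GC content: GC 10/25 = 40.0%, outside 44.4–52.6% ✗

Fails: GC content.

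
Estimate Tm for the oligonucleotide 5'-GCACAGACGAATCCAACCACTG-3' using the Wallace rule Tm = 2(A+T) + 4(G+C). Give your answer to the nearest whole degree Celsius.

68°C

Base counts: A=8, T=2, G=4, C=8 (length 22).
Tm = 2·(8+2) + 4·(4+8) = 2·10 + 4·12 = 20 + 48 = 68°C.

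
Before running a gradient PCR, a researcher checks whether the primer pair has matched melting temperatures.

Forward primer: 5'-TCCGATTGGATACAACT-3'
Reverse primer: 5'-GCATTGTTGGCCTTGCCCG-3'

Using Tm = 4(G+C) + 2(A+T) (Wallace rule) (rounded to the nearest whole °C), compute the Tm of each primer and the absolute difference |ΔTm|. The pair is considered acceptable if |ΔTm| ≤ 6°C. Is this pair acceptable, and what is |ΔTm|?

|ΔTm| = 14°C; the pair is not acceptable.

Forward: A=5 T=5 G=3 C=4 → Tm = 2·10 + 4·7 = 48°C.
Reverse: A=1 T=6 G=6 C=6 → Tm = 2·7 + 4·12 = 62°C.
|ΔTm| = |48 − 62| = 14°C, > 6°C.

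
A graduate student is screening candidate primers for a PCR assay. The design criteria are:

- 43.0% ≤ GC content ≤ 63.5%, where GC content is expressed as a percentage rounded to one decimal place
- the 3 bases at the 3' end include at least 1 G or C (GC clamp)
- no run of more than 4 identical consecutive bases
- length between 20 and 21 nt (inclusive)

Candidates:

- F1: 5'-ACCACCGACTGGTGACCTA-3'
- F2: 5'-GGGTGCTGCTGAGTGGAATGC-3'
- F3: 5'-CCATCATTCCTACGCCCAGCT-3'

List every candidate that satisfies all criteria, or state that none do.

F1 (19 nt, A=5 T=3 G=4 C=7): GC 11/19 = 57.9% ✓; 3' end CTA has 1 G/C ✓; longest run = 2 ✓; length 19, outside 20–21 ✗ — fails.
F2 (21 nt, A=3 T=5 G=10 C=3): GC 13/21 = 61.9% ✓; 3' end TGC has 2 G/C ✓; longest run = 3 ✓; length 21 ✓ — passes.
F3 (21 nt, A=4 T=5 G=2 C=10): GC 12/21 = 57.1% ✓; 3' end GCT has 2 G/C ✓; longest run = 3 ✓; length 21 ✓ — passes.

F2 and F3.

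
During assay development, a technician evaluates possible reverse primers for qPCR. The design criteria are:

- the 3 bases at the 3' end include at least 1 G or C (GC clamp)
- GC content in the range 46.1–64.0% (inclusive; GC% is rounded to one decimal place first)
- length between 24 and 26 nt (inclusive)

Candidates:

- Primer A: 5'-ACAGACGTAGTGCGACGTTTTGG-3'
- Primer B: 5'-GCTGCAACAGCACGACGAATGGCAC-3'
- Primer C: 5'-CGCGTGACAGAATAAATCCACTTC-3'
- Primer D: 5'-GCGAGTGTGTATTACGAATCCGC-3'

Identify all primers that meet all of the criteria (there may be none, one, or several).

Primer A (23 nt, A=5 T=6 G=8 C=4): 3' end TGG has 2 G/C ✓; GC 12/23 = 52.2% ✓; length 23, outside 24–26 ✗ — fails.
Primer B (25 nt, A=8 T=2 G=7 C=8): 3' end CAC has 2 G/C ✓; GC 15/25 = 60.0% ✓; length 25 ✓ — passes.
Primer C (24 nt, A=8 T=5 G=4 C=7): 3' end TTC has 1 G/C ✓; GC 11/24 = 45.8%, outside 46.1–64.0% ✗; length 24 ✓ — fails.
Primer D (23 nt, A=5 T=6 G=7 C=5): 3' end CGC has 3 G/C ✓; GC 12/23 = 52.2% ✓; length 23, outside 24–26 ✗ — fails.

Primer B only.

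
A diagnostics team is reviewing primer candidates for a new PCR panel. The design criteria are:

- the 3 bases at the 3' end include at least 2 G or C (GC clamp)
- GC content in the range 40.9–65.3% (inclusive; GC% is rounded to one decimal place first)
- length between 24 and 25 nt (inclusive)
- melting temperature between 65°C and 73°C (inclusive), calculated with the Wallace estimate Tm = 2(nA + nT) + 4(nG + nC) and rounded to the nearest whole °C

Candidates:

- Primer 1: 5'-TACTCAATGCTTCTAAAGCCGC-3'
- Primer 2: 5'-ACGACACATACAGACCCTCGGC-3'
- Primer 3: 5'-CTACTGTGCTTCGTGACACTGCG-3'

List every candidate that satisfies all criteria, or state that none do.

Primer 1 (22 nt, A=6 T=6 G=3 C=7): 3' end CGC has 3 G/C ✓; GC 10/22 = 45.5% ✓; length 22, outside 24–25 ✗; Tm = 2·12 + 4·10 = 64°C, outside 65–73°C ✗ — fails.
Primer 2 (22 nt, A=7 T=2 G=4 C=9): 3' end GGC has 3 G/C ✓; GC 13/22 = 59.1% ✓; length 22, outside 24–25 ✗; Tm = 2·9 + 4·13 = 70°C ✓ — fails.
Primer 3 (23 nt, A=3 T=7 G=6 C=7): 3' end GCG has 3 G/C ✓; GC 13/23 = 56.5% ✓; length 23, outside 24–25 ✗; Tm = 2·10 + 4·13 = 72°C ✓ — fails.

None of the candidates satisfy all criteria.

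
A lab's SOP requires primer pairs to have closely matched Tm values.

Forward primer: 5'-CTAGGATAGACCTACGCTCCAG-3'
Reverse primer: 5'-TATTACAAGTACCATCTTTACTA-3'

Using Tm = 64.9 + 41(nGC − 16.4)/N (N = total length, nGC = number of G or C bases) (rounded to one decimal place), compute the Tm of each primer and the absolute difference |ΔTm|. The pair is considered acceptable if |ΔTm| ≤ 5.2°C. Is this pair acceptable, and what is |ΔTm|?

Forward: G+C = 12, N = 22 → Tm = 64.9 + 41·(12 − 16.4)/22 = 56.7°C.
Reverse: G+C = 6, N = 23 → Tm = 64.9 + 41·(6 − 16.4)/23 = 46.4°C.
|ΔTm| = |56.7 − 46.4| = 10.3°C, > 5.2°C.

|ΔTm| = 10.3°C; the pair is not acceptable.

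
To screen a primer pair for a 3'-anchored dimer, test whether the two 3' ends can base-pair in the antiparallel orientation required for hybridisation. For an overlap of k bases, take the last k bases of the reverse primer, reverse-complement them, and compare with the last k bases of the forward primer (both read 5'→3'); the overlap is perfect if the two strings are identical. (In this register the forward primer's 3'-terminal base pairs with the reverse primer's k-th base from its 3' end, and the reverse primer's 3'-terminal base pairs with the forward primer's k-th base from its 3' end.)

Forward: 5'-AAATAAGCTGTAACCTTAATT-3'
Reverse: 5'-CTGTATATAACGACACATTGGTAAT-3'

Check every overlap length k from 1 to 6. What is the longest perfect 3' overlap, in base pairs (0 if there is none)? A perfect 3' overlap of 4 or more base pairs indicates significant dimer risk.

Last 6 bases (5'→3') — forward …TTAATT, reverse …GGTAAT.
Reverse complement of the reverse primer's last 6 bases: ATTACC; its first k bases are the reverse complement of the reverse primer's last k bases, so a perfect k-base overlap needs the forward primer's last k bases to equal them.
Comparing (forward last k vs required): k=1: T vs A ✗; k=2: TT vs AT ✗; k=3: ATT vs ATT ✓; k=4: AATT vs ATTA ✗; k=5: TAATT vs ATTAC ✗; k=6: TTAATT vs ATTACC ✗.
Only k = 3 is perfect, so the longest perfect 3' overlap is 3.

Longest perfect overlap: 3 complementary base pairs; below the dimer-risk threshold (threshold 4).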